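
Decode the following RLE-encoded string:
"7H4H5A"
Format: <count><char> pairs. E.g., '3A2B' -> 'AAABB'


Expanding each <count><char> pair:
  7H -> 'HHHHHHH'
  4H -> 'HHHH'
  5A -> 'AAAAA'

Decoded = HHHHHHHHHHHAAAAA


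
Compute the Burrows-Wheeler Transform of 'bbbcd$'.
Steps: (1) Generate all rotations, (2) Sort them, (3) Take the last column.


Rotations (sorted):
  0: $bbbcd -> last char: d
  1: bbbcd$ -> last char: $
  2: bbcd$b -> last char: b
  3: bcd$bb -> last char: b
  4: cd$bbb -> last char: b
  5: d$bbbc -> last char: c


BWT = d$bbbc


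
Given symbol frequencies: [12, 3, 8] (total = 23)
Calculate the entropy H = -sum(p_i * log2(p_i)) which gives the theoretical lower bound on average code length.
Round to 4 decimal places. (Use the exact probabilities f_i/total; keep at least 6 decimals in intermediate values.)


Per-symbol terms -p_i * log2(p_i) with p_i = f_i/23:
  p = 12/23 = 0.521739: log2(p) = -0.938599, -p*log2(p) = 0.489704
  p = 3/23 = 0.130435: log2(p) = -2.938599, -p*log2(p) = 0.383296
  p = 8/23 = 0.347826: log2(p) = -1.523562, -p*log2(p) = 0.529935
H = 0.489704 + 0.383296 + 0.529935 = 1.402935

H = 1.4029 bits/symbol


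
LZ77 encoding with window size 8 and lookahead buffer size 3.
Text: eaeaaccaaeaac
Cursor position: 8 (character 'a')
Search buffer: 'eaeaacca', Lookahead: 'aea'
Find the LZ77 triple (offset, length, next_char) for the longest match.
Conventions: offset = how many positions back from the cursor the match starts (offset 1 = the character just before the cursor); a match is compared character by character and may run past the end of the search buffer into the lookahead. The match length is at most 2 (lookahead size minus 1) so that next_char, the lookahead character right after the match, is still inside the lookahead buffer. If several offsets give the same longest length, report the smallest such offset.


Try each offset into the search buffer:
  offset=1 (pos 7, char 'a'): match length 1
  offset=2 (pos 6, char 'c'): match length 0
  offset=3 (pos 5, char 'c'): match length 0
  offset=4 (pos 4, char 'a'): match length 1
  offset=5 (pos 3, char 'a'): match length 1
  offset=6 (pos 2, char 'e'): match length 0
  offset=7 (pos 1, char 'a'): match length 2
  offset=8 (pos 0, char 'e'): match length 0
Longest match has length 2 at offset 7.
next_char = character at position 8 + 2 = 10 -> 'a'

Best match: offset=7, length=2 (matching 'ae' starting at position 1)
LZ77 triple: (7, 2, 'a')


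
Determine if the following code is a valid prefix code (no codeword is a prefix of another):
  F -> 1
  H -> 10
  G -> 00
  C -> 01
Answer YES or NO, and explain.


Checking each pair (does one codeword prefix another?):
  F='1' vs H='10': prefix -- VIOLATION

NO -- this is NOT a valid prefix code. F (1) is a prefix of H (10).


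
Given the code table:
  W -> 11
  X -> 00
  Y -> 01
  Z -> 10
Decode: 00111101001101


Decoding:
00 -> X
11 -> W
11 -> W
01 -> Y
00 -> X
11 -> W
01 -> Y


Result: XWWYXWY


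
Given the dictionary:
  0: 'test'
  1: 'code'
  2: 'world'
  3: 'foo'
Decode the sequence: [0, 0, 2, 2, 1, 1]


Look up each index in the dictionary:
  0 -> 'test'
  0 -> 'test'
  2 -> 'world'
  2 -> 'world'
  1 -> 'code'
  1 -> 'code'

Decoded: "test test world world code code"


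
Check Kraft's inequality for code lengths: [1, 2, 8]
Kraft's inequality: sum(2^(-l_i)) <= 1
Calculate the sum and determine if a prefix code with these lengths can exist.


Sum = 2^(-1) + 2^(-2) + 2^(-8)
    = 0.5 + 0.25 + 0.00390625
    = 193/256 = 0.75390625
Since 0.75390625 <= 1, Kraft's inequality IS satisfied.
A prefix code with these lengths CAN exist.

Kraft sum = 0.75390625. Satisfied.


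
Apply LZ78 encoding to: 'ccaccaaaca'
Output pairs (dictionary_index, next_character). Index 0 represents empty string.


LZ78 encoding steps:
Dictionary: {0: ''}
Step 1: w='' (idx 0), next='c' -> output (0, 'c'), add 'c' as idx 1
Step 2: w='c' (idx 1), next='a' -> output (1, 'a'), add 'ca' as idx 2
Step 3: w='c' (idx 1), next='c' -> output (1, 'c'), add 'cc' as idx 3
Step 4: w='' (idx 0), next='a' -> output (0, 'a'), add 'a' as idx 4
Step 5: w='a' (idx 4), next='a' -> output (4, 'a'), add 'aa' as idx 5
Step 6: w='ca' (idx 2), end of input -> output (2, '')


Encoded: [(0, 'c'), (1, 'a'), (1, 'c'), (0, 'a'), (4, 'a'), (2, '')]


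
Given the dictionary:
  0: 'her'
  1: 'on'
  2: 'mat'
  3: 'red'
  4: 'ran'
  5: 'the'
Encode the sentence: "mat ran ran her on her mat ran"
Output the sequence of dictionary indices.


Look up each word in the dictionary:
  'mat' -> 2
  'ran' -> 4
  'ran' -> 4
  'her' -> 0
  'on' -> 1
  'her' -> 0
  'mat' -> 2
  'ran' -> 4

Encoded: [2, 4, 4, 0, 1, 0, 2, 4]


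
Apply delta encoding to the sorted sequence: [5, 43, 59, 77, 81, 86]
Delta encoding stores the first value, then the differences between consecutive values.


First value: 5
Deltas:
  43 - 5 = 38
  59 - 43 = 16
  77 - 59 = 18
  81 - 77 = 4
  86 - 81 = 5


Delta encoded: [5, 38, 16, 18, 4, 5]


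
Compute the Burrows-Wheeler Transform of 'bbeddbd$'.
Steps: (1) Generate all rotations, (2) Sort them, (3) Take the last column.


Rotations (sorted):
  0: $bbeddbd -> last char: d
  1: bbeddbd$ -> last char: $
  2: bd$bbedd -> last char: d
  3: beddbd$b -> last char: b
  4: d$bbeddb -> last char: b
  5: dbd$bbed -> last char: d
  6: ddbd$bbe -> last char: e
  7: eddbd$bb -> last char: b


BWT = d$dbbdeb


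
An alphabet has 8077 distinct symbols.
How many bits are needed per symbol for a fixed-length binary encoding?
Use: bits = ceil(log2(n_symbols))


log2(8077) = 12.9796
Bracket: 2^12 = 4096 < 8077 <= 2^13 = 8192
So ceil(log2(8077)) = 13

bits = ceil(log2(8077)) = ceil(12.9796) = 13 bits


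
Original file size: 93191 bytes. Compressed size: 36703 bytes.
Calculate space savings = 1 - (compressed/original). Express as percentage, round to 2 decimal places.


ratio = compressed/original = 36703/93191 = 0.393847
savings = 1 - ratio = 1 - 0.393847 = 0.606153
as a percentage: 0.606153 * 100 = 60.62%

Space savings = 1 - 36703/93191 = 60.62%


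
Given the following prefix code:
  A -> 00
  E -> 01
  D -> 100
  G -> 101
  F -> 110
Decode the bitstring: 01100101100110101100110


Decoding step by step:
Bits 01 -> E
Bits 100 -> D
Bits 101 -> G
Bits 100 -> D
Bits 110 -> F
Bits 101 -> G
Bits 100 -> D
Bits 110 -> F


Decoded message: EDGDFGDF


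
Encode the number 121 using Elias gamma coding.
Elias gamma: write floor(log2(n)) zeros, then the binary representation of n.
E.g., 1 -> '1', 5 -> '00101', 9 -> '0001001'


num_bits = floor(log2(121)) + 1 = 7
leading_zeros = num_bits - 1 = 6
binary(121) = 1111001

Elias gamma(121) = '000000' + '1111001' = 0000001111001 (13 bits)


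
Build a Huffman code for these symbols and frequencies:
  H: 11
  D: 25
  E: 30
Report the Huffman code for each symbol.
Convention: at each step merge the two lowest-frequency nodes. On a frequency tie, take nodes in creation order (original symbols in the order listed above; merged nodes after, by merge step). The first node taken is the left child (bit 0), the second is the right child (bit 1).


Huffman tree construction:
Step 1: Merge H(11) + D(25) = 36
Step 2: Merge E(30) + (H+D)(36) = 66
Read each symbol's code off the tree from the root (left child = 0, right child = 1).

Codes:
  H: 10 (length 2)
  D: 11 (length 2)
  E: 0 (length 1)
Average code length: 102/66 = 1.5455 bits/symbol


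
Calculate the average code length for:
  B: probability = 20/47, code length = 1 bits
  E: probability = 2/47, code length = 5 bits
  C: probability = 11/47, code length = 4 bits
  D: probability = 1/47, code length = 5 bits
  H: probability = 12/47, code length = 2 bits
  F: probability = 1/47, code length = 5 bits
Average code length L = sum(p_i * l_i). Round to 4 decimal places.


Weighted contributions p_i * l_i:
  B: (20/47) * 1 = 20/47
  E: (2/47) * 5 = 10/47
  C: (11/47) * 4 = 44/47
  D: (1/47) * 5 = 5/47
  H: (12/47) * 2 = 24/47
  F: (1/47) * 5 = 5/47
Sum = (20 + 10 + 44 + 5 + 24 + 5)/47 = 108/47

L = 108/47 = 2.2979 bits/symbol


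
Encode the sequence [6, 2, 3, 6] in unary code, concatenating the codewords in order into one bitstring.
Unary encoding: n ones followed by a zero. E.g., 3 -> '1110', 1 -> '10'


Encode each number as n ones followed by a terminating 0:
  6 -> 1111110 (7 bits)
  2 -> 110 (3 bits)
  3 -> 1110 (4 bits)
  6 -> 1111110 (7 bits)
Total length = 7 + 3 + 4 + 7 = 21 bits.

Unary([6, 2, 3, 6]) = 111111011011101111110 (21 bits)


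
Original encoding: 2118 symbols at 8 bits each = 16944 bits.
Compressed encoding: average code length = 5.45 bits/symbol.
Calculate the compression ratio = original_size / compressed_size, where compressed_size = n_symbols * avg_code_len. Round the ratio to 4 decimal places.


original_size = n_symbols * orig_bits = 2118 * 8 = 16944 bits
compressed_size = n_symbols * avg_code_len = 2118 * 5.45 = 11543.1 bits
ratio = original_size / compressed_size = 16944 / 11543.1 = 1.4679

Compression ratio = 1.4679


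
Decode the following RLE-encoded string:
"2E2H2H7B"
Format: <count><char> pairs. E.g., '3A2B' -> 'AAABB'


Expanding each <count><char> pair:
  2E -> 'EE'
  2H -> 'HH'
  2H -> 'HH'
  7B -> 'BBBBBBB'

Decoded = EEHHHHBBBBBBB


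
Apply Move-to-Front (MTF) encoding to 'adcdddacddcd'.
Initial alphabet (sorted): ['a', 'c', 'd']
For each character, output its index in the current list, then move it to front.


MTF encoding:
'a': index 0 in ['a', 'c', 'd'] -> ['a', 'c', 'd']
'd': index 2 in ['a', 'c', 'd'] -> ['d', 'a', 'c']
'c': index 2 in ['d', 'a', 'c'] -> ['c', 'd', 'a']
'd': index 1 in ['c', 'd', 'a'] -> ['d', 'c', 'a']
'd': index 0 in ['d', 'c', 'a'] -> ['d', 'c', 'a']
'd': index 0 in ['d', 'c', 'a'] -> ['d', 'c', 'a']
'a': index 2 in ['d', 'c', 'a'] -> ['a', 'd', 'c']
'c': index 2 in ['a', 'd', 'c'] -> ['c', 'a', 'd']
'd': index 2 in ['c', 'a', 'd'] -> ['d', 'c', 'a']
'd': index 0 in ['d', 'c', 'a'] -> ['d', 'c', 'a']
'c': index 1 in ['d', 'c', 'a'] -> ['c', 'd', 'a']
'd': index 1 in ['c', 'd', 'a'] -> ['d', 'c', 'a']


Output: [0, 2, 2, 1, 0, 0, 2, 2, 2, 0, 1, 1]


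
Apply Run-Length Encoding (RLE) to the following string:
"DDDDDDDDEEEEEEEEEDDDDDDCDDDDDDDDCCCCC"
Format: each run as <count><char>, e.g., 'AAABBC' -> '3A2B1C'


Scanning runs left to right:
  i=0: run of 'D' x 8 -> '8D'
  i=8: run of 'E' x 9 -> '9E'
  i=17: run of 'D' x 6 -> '6D'
  i=23: run of 'C' x 1 -> '1C'
  i=24: run of 'D' x 8 -> '8D'
  i=32: run of 'C' x 5 -> '5C'

RLE = 8D9E6D1C8D5C


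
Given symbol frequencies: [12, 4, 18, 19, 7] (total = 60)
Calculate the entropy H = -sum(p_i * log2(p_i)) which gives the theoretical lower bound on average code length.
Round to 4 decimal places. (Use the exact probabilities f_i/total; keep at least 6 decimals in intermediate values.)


Per-symbol terms -p_i * log2(p_i) with p_i = f_i/60:
  p = 12/60 = 0.200000: log2(p) = -2.321928, -p*log2(p) = 0.464386
  p = 4/60 = 0.066667: log2(p) = -3.906891, -p*log2(p) = 0.260459
  p = 18/60 = 0.300000: log2(p) = -1.736966, -p*log2(p) = 0.521090
  p = 19/60 = 0.316667: log2(p) = -1.658963, -p*log2(p) = 0.525338
  p = 7/60 = 0.116667: log2(p) = -3.099536, -p*log2(p) = 0.361612
H = 0.464386 + 0.260459 + 0.521090 + 0.525338 + 0.361612 = 2.132885

H = 2.1329 bits/symbol


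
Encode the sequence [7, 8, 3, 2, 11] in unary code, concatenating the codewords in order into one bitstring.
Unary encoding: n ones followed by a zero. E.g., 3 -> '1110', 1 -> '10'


Encode each number as n ones followed by a terminating 0:
  7 -> 11111110 (8 bits)
  8 -> 111111110 (9 bits)
  3 -> 1110 (4 bits)
  2 -> 110 (3 bits)
  11 -> 111111111110 (12 bits)
Total length = 8 + 9 + 4 + 3 + 12 = 36 bits.

Unary([7, 8, 3, 2, 11]) = 111111101111111101110110111111111110 (36 bits)


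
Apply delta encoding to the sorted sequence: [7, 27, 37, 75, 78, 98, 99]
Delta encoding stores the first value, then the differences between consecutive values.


First value: 7
Deltas:
  27 - 7 = 20
  37 - 27 = 10
  75 - 37 = 38
  78 - 75 = 3
  98 - 78 = 20
  99 - 98 = 1


Delta encoded: [7, 20, 10, 38, 3, 20, 1]


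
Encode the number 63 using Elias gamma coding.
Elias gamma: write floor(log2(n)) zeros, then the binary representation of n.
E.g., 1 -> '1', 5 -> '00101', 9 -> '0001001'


num_bits = floor(log2(63)) + 1 = 6
leading_zeros = num_bits - 1 = 5
binary(63) = 111111

Elias gamma(63) = '00000' + '111111' = 00000111111 (11 bits)


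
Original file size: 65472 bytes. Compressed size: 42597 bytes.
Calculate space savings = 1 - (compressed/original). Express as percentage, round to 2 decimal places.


ratio = compressed/original = 42597/65472 = 0.650614
savings = 1 - ratio = 1 - 0.650614 = 0.349386
as a percentage: 0.349386 * 100 = 34.94%

Space savings = 1 - 42597/65472 = 34.94%


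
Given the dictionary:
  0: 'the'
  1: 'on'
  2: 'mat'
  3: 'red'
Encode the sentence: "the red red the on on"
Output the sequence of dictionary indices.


Look up each word in the dictionary:
  'the' -> 0
  'red' -> 3
  'red' -> 3
  'the' -> 0
  'on' -> 1
  'on' -> 1

Encoded: [0, 3, 3, 0, 1, 1]


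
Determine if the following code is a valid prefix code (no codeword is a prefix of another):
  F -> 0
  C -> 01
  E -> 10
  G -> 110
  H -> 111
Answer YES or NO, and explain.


Checking each pair (does one codeword prefix another?):
  F='0' vs C='01': prefix -- VIOLATION

NO -- this is NOT a valid prefix code. F (0) is a prefix of C (01).


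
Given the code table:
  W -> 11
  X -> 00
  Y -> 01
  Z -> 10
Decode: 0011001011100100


Decoding:
00 -> X
11 -> W
00 -> X
10 -> Z
11 -> W
10 -> Z
01 -> Y
00 -> X


Result: XWXZWZYX


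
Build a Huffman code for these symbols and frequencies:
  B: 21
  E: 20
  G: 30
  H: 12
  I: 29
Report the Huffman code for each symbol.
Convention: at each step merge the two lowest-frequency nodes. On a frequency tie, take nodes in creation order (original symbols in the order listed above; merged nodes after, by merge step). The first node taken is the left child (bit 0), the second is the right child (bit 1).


Huffman tree construction:
Step 1: Merge H(12) + E(20) = 32
Step 2: Merge B(21) + I(29) = 50
Step 3: Merge G(30) + (H+E)(32) = 62
Step 4: Merge (B+I)(50) + (G+(H+E))(62) = 112
Read each symbol's code off the tree from the root (left child = 0, right child = 1).

Codes:
  B: 00 (length 2)
  E: 111 (length 3)
  G: 10 (length 2)
  H: 110 (length 3)
  I: 01 (length 2)
Average code length: 256/112 = 2.2857 bits/symbol


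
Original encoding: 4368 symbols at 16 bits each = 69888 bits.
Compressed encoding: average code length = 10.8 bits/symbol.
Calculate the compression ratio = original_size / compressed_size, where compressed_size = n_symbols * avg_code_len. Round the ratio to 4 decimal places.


original_size = n_symbols * orig_bits = 4368 * 16 = 69888 bits
compressed_size = n_symbols * avg_code_len = 4368 * 10.8 = 47174.4 bits
ratio = original_size / compressed_size = 69888 / 47174.4 = 1.4815

Compression ratio = 1.4815


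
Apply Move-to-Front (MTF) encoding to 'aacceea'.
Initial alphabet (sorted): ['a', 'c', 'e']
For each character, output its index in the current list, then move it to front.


MTF encoding:
'a': index 0 in ['a', 'c', 'e'] -> ['a', 'c', 'e']
'a': index 0 in ['a', 'c', 'e'] -> ['a', 'c', 'e']
'c': index 1 in ['a', 'c', 'e'] -> ['c', 'a', 'e']
'c': index 0 in ['c', 'a', 'e'] -> ['c', 'a', 'e']
'e': index 2 in ['c', 'a', 'e'] -> ['e', 'c', 'a']
'e': index 0 in ['e', 'c', 'a'] -> ['e', 'c', 'a']
'a': index 2 in ['e', 'c', 'a'] -> ['a', 'e', 'c']


Output: [0, 0, 1, 0, 2, 0, 2]


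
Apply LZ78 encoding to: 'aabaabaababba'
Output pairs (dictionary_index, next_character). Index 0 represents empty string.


LZ78 encoding steps:
Dictionary: {0: ''}
Step 1: w='' (idx 0), next='a' -> output (0, 'a'), add 'a' as idx 1
Step 2: w='a' (idx 1), next='b' -> output (1, 'b'), add 'ab' as idx 2
Step 3: w='a' (idx 1), next='a' -> output (1, 'a'), add 'aa' as idx 3
Step 4: w='' (idx 0), next='b' -> output (0, 'b'), add 'b' as idx 4
Step 5: w='aa' (idx 3), next='b' -> output (3, 'b'), add 'aab' as idx 5
Step 6: w='ab' (idx 2), next='b' -> output (2, 'b'), add 'abb' as idx 6
Step 7: w='a' (idx 1), end of input -> output (1, '')


Encoded: [(0, 'a'), (1, 'b'), (1, 'a'), (0, 'b'), (3, 'b'), (2, 'b'), (1, '')]


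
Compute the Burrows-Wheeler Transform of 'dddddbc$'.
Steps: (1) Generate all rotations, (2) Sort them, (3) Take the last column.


Rotations (sorted):
  0: $dddddbc -> last char: c
  1: bc$ddddd -> last char: d
  2: c$dddddb -> last char: b
  3: dbc$dddd -> last char: d
  4: ddbc$ddd -> last char: d
  5: dddbc$dd -> last char: d
  6: ddddbc$d -> last char: d
  7: dddddbc$ -> last char: $


BWT = cdbdddd$


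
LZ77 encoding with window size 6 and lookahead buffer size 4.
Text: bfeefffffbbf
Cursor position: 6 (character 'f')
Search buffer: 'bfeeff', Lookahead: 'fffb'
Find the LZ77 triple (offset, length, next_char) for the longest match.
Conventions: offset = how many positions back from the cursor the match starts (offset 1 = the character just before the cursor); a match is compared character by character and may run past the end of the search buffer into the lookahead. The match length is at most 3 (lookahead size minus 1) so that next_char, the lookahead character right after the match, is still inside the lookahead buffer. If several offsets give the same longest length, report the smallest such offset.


Try each offset into the search buffer:
  offset=1 (pos 5, char 'f'): match length 3
  offset=2 (pos 4, char 'f'): match length 3
  offset=3 (pos 3, char 'e'): match length 0
  offset=4 (pos 2, char 'e'): match length 0
  offset=5 (pos 1, char 'f'): match length 1
  offset=6 (pos 0, char 'b'): match length 0
Longest match has length 3, found at offsets 1, 2; take the smallest, offset 1.
next_char = character at position 6 + 3 = 9 -> 'b'

Best match: offset=1, length=3 (matching 'fff' starting at position 5)
LZ77 triple: (1, 3, 'b')


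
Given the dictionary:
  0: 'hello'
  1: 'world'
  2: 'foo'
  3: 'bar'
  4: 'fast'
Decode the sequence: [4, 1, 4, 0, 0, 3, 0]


Look up each index in the dictionary:
  4 -> 'fast'
  1 -> 'world'
  4 -> 'fast'
  0 -> 'hello'
  0 -> 'hello'
  3 -> 'bar'
  0 -> 'hello'

Decoded: "fast world fast hello hello bar hello"


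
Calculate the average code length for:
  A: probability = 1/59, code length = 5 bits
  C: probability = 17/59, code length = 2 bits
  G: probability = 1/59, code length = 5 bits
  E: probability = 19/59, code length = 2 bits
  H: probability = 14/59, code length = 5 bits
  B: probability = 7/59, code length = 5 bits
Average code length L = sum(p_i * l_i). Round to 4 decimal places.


Weighted contributions p_i * l_i:
  A: (1/59) * 5 = 5/59
  C: (17/59) * 2 = 34/59
  G: (1/59) * 5 = 5/59
  E: (19/59) * 2 = 38/59
  H: (14/59) * 5 = 70/59
  B: (7/59) * 5 = 35/59
Sum = (5 + 34 + 5 + 38 + 70 + 35)/59 = 187/59

L = 187/59 = 3.1695 bits/symbol


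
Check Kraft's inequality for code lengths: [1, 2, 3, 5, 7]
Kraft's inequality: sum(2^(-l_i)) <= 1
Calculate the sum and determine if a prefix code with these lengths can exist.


Sum = 2^(-1) + 2^(-2) + 2^(-3) + 2^(-5) + 2^(-7)
    = 0.5 + 0.25 + 0.125 + 0.03125 + 0.0078125
    = 117/128 = 0.9140625
Since 0.9140625 <= 1, Kraft's inequality IS satisfied.
A prefix code with these lengths CAN exist.

Kraft sum = 0.9140625. Satisfied.


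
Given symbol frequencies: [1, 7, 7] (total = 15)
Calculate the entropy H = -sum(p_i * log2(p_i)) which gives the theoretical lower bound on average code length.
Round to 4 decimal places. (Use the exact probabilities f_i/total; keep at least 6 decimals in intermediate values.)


Per-symbol terms -p_i * log2(p_i) with p_i = f_i/15:
  p = 1/15 = 0.066667: log2(p) = -3.906891, -p*log2(p) = 0.260459
  p = 7/15 = 0.466667: log2(p) = -1.099536, -p*log2(p) = 0.513117
  p = 7/15 = 0.466667: log2(p) = -1.099536, -p*log2(p) = 0.513117
H = 0.260459 + 0.513117 + 0.513117 = 1.286693

H = 1.2867 bits/symbol


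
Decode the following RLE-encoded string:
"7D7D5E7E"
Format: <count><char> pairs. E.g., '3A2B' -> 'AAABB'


Expanding each <count><char> pair:
  7D -> 'DDDDDDD'
  7D -> 'DDDDDDD'
  5E -> 'EEEEE'
  7E -> 'EEEEEEE'

Decoded = DDDDDDDDDDDDDDEEEEEEEEEEEE


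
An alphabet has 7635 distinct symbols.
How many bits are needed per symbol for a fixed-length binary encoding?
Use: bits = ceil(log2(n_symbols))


log2(7635) = 12.8984
Bracket: 2^12 = 4096 < 7635 <= 2^13 = 8192
So ceil(log2(7635)) = 13

bits = ceil(log2(7635)) = ceil(12.8984) = 13 bits


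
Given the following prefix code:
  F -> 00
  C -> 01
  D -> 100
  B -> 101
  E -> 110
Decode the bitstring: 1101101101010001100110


Decoding step by step:
Bits 110 -> E
Bits 110 -> E
Bits 110 -> E
Bits 101 -> B
Bits 00 -> F
Bits 01 -> C
Bits 100 -> D
Bits 110 -> E


Decoded message: EEEBFCDE


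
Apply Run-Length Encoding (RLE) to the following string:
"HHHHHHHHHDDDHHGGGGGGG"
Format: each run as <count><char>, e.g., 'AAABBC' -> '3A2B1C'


Scanning runs left to right:
  i=0: run of 'H' x 9 -> '9H'
  i=9: run of 'D' x 3 -> '3D'
  i=12: run of 'H' x 2 -> '2H'
  i=14: run of 'G' x 7 -> '7G'

RLE = 9H3D2H7G


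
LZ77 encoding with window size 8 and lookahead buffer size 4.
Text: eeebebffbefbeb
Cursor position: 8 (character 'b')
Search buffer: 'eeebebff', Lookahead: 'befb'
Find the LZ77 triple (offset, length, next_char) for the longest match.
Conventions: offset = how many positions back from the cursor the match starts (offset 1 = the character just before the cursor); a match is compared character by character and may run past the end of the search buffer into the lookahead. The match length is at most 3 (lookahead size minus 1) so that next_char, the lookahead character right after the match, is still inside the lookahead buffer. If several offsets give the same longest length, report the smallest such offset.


Try each offset into the search buffer:
  offset=1 (pos 7, char 'f'): match length 0
  offset=2 (pos 6, char 'f'): match length 0
  offset=3 (pos 5, char 'b'): match length 1
  offset=4 (pos 4, char 'e'): match length 0
  offset=5 (pos 3, char 'b'): match length 2
  offset=6 (pos 2, char 'e'): match length 0
  offset=7 (pos 1, char 'e'): match length 0
  offset=8 (pos 0, char 'e'): match length 0
Longest match has length 2 at offset 5.
next_char = character at position 8 + 2 = 10 -> 'f'

Best match: offset=5, length=2 (matching 'be' starting at position 3)
LZ77 triple: (5, 2, 'f')


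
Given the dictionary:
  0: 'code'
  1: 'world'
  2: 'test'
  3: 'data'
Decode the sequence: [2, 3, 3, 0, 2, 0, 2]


Look up each index in the dictionary:
  2 -> 'test'
  3 -> 'data'
  3 -> 'data'
  0 -> 'code'
  2 -> 'test'
  0 -> 'code'
  2 -> 'test'

Decoded: "test data data code test code test"


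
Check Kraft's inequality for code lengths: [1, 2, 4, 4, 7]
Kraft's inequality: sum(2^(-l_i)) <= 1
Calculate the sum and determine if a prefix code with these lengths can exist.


Sum = 2^(-1) + 2^(-2) + 2^(-4) + 2^(-4) + 2^(-7)
    = 0.5 + 0.25 + 0.0625 + 0.0625 + 0.0078125
    = 113/128 = 0.8828125
Since 0.8828125 <= 1, Kraft's inequality IS satisfied.
A prefix code with these lengths CAN exist.

Kraft sum = 0.8828125. Satisfied.


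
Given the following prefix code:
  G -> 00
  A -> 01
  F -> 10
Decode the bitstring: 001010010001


Decoding step by step:
Bits 00 -> G
Bits 10 -> F
Bits 10 -> F
Bits 01 -> A
Bits 00 -> G
Bits 01 -> A


Decoded message: GFFAGA


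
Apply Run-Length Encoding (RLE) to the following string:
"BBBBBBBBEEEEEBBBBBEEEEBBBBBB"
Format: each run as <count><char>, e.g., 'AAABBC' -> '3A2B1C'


Scanning runs left to right:
  i=0: run of 'B' x 8 -> '8B'
  i=8: run of 'E' x 5 -> '5E'
  i=13: run of 'B' x 5 -> '5B'
  i=18: run of 'E' x 4 -> '4E'
  i=22: run of 'B' x 6 -> '6B'

RLE = 8B5E5B4E6B


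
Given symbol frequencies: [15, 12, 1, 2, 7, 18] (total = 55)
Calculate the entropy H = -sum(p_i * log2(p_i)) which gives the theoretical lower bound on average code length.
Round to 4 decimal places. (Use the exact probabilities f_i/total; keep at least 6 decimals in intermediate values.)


Per-symbol terms -p_i * log2(p_i) with p_i = f_i/55:
  p = 15/55 = 0.272727: log2(p) = -1.874469, -p*log2(p) = 0.511219
  p = 12/55 = 0.218182: log2(p) = -2.196397, -p*log2(p) = 0.479214
  p = 1/55 = 0.018182: log2(p) = -5.781360, -p*log2(p) = 0.105116
  p = 2/55 = 0.036364: log2(p) = -4.781360, -p*log2(p) = 0.173868
  p = 7/55 = 0.127273: log2(p) = -2.974005, -p*log2(p) = 0.378510
  p = 18/55 = 0.327273: log2(p) = -1.611435, -p*log2(p) = 0.527379
H = 0.511219 + 0.479214 + 0.105116 + 0.173868 + 0.378510 + 0.527379 = 2.175306

H = 2.1753 bits/symbol


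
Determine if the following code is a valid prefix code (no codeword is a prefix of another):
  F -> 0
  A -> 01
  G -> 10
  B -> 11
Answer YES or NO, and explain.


Checking each pair (does one codeword prefix another?):
  F='0' vs A='01': prefix -- VIOLATION

NO -- this is NOT a valid prefix code. F (0) is a prefix of A (01).


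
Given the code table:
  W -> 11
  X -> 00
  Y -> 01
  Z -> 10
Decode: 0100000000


Decoding:
01 -> Y
00 -> X
00 -> X
00 -> X
00 -> X


Result: YXXXX


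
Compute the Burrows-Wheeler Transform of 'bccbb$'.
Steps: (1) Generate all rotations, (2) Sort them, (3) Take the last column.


Rotations (sorted):
  0: $bccbb -> last char: b
  1: b$bccb -> last char: b
  2: bb$bcc -> last char: c
  3: bccbb$ -> last char: $
  4: cbb$bc -> last char: c
  5: ccbb$b -> last char: b


BWT = bbc$cb


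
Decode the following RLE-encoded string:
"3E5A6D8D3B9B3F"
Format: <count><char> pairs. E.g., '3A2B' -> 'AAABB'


Expanding each <count><char> pair:
  3E -> 'EEE'
  5A -> 'AAAAA'
  6D -> 'DDDDDD'
  8D -> 'DDDDDDDD'
  3B -> 'BBB'
  9B -> 'BBBBBBBBB'
  3F -> 'FFF'

Decoded = EEEAAAAADDDDDDDDDDDDDDBBBBBBBBBBBBFFF


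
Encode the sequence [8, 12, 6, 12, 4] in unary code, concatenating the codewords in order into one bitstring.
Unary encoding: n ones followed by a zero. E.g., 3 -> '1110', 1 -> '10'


Encode each number as n ones followed by a terminating 0:
  8 -> 111111110 (9 bits)
  12 -> 1111111111110 (13 bits)
  6 -> 1111110 (7 bits)
  12 -> 1111111111110 (13 bits)
  4 -> 11110 (5 bits)
Total length = 9 + 13 + 7 + 13 + 5 = 47 bits.

Unary([8, 12, 6, 12, 4]) = 11111111011111111111101111110111111111111011110 (47 bits)


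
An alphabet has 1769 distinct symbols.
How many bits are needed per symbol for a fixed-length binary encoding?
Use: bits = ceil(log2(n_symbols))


log2(1769) = 10.7887
Bracket: 2^10 = 1024 < 1769 <= 2^11 = 2048
So ceil(log2(1769)) = 11

bits = ceil(log2(1769)) = ceil(10.7887) = 11 bits


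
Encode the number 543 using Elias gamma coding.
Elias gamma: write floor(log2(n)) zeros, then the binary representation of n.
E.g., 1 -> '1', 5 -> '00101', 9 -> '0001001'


num_bits = floor(log2(543)) + 1 = 10
leading_zeros = num_bits - 1 = 9
binary(543) = 1000011111

Elias gamma(543) = '000000000' + '1000011111' = 0000000001000011111 (19 bits)


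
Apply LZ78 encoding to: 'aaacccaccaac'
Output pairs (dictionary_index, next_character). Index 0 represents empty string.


LZ78 encoding steps:
Dictionary: {0: ''}
Step 1: w='' (idx 0), next='a' -> output (0, 'a'), add 'a' as idx 1
Step 2: w='a' (idx 1), next='a' -> output (1, 'a'), add 'aa' as idx 2
Step 3: w='' (idx 0), next='c' -> output (0, 'c'), add 'c' as idx 3
Step 4: w='c' (idx 3), next='c' -> output (3, 'c'), add 'cc' as idx 4
Step 5: w='a' (idx 1), next='c' -> output (1, 'c'), add 'ac' as idx 5
Step 6: w='c' (idx 3), next='a' -> output (3, 'a'), add 'ca' as idx 6
Step 7: w='ac' (idx 5), end of input -> output (5, '')


Encoded: [(0, 'a'), (1, 'a'), (0, 'c'), (3, 'c'), (1, 'c'), (3, 'a'), (5, '')]


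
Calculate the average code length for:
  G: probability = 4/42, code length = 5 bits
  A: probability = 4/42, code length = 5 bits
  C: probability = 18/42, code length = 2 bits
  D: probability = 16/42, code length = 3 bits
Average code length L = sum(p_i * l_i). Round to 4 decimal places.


Weighted contributions p_i * l_i:
  G: (4/42) * 5 = 20/42
  A: (4/42) * 5 = 20/42
  C: (18/42) * 2 = 36/42
  D: (16/42) * 3 = 48/42
Sum = (20 + 20 + 36 + 48)/42 = 124/42

L = 124/42 = 2.9524 bits/symbol


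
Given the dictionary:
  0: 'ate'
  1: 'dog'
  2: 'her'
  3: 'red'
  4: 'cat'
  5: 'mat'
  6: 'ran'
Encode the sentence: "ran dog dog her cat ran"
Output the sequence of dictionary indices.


Look up each word in the dictionary:
  'ran' -> 6
  'dog' -> 1
  'dog' -> 1
  'her' -> 2
  'cat' -> 4
  'ran' -> 6

Encoded: [6, 1, 1, 2, 4, 6]


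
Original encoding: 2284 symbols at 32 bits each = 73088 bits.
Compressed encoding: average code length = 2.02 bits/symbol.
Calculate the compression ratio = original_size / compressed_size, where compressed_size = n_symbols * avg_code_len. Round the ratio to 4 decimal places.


original_size = n_symbols * orig_bits = 2284 * 32 = 73088 bits
compressed_size = n_symbols * avg_code_len = 2284 * 2.02 = 4613.68 bits
ratio = original_size / compressed_size = 73088 / 4613.68 = 15.8416

Compression ratio = 15.8416


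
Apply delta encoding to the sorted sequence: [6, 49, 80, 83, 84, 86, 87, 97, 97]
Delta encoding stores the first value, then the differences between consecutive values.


First value: 6
Deltas:
  49 - 6 = 43
  80 - 49 = 31
  83 - 80 = 3
  84 - 83 = 1
  86 - 84 = 2
  87 - 86 = 1
  97 - 87 = 10
  97 - 97 = 0


Delta encoded: [6, 43, 31, 3, 1, 2, 1, 10, 0]


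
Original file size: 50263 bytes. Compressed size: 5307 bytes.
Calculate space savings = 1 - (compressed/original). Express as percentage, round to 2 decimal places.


ratio = compressed/original = 5307/50263 = 0.105585
savings = 1 - ratio = 1 - 0.105585 = 0.894415
as a percentage: 0.894415 * 100 = 89.44%

Space savings = 1 - 5307/50263 = 89.44%


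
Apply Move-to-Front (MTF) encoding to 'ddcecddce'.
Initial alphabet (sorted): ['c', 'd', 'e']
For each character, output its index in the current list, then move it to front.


MTF encoding:
'd': index 1 in ['c', 'd', 'e'] -> ['d', 'c', 'e']
'd': index 0 in ['d', 'c', 'e'] -> ['d', 'c', 'e']
'c': index 1 in ['d', 'c', 'e'] -> ['c', 'd', 'e']
'e': index 2 in ['c', 'd', 'e'] -> ['e', 'c', 'd']
'c': index 1 in ['e', 'c', 'd'] -> ['c', 'e', 'd']
'd': index 2 in ['c', 'e', 'd'] -> ['d', 'c', 'e']
'd': index 0 in ['d', 'c', 'e'] -> ['d', 'c', 'e']
'c': index 1 in ['d', 'c', 'e'] -> ['c', 'd', 'e']
'e': index 2 in ['c', 'd', 'e'] -> ['e', 'c', 'd']


Output: [1, 0, 1, 2, 1, 2, 0, 1, 2]


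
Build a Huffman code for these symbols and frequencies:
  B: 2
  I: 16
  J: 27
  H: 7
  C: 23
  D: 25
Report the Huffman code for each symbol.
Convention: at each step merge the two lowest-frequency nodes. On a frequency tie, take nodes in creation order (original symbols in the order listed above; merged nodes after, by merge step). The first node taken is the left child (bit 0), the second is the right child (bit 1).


Huffman tree construction:
Step 1: Merge B(2) + H(7) = 9
Step 2: Merge (B+H)(9) + I(16) = 25
Step 3: Merge C(23) + D(25) = 48
Step 4: Merge ((B+H)+I)(25) + J(27) = 52
Step 5: Merge (C+D)(48) + (((B+H)+I)+J)(52) = 100
Read each symbol's code off the tree from the root (left child = 0, right child = 1).

Codes:
  B: 1000 (length 4)
  I: 101 (length 3)
  J: 11 (length 2)
  H: 1001 (length 4)
  C: 00 (length 2)
  D: 01 (length 2)
Average code length: 234/100 = 2.3400 bits/symbol


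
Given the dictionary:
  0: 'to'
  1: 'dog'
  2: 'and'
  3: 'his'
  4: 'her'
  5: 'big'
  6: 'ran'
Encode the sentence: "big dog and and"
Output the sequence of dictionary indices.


Look up each word in the dictionary:
  'big' -> 5
  'dog' -> 1
  'and' -> 2
  'and' -> 2

Encoded: [5, 1, 2, 2]


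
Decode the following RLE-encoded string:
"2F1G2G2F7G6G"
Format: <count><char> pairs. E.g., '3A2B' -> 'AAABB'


Expanding each <count><char> pair:
  2F -> 'FF'
  1G -> 'G'
  2G -> 'GG'
  2F -> 'FF'
  7G -> 'GGGGGGG'
  6G -> 'GGGGGG'

Decoded = FFGGGFFGGGGGGGGGGGGG


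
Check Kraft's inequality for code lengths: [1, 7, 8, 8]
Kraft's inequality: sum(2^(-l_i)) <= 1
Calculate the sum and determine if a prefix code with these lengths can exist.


Sum = 2^(-1) + 2^(-7) + 2^(-8) + 2^(-8)
    = 0.5 + 0.0078125 + 0.00390625 + 0.00390625
    = 132/256 = 0.515625
Since 0.515625 <= 1, Kraft's inequality IS satisfied.
A prefix code with these lengths CAN exist.

Kraft sum = 0.515625. Satisfied.


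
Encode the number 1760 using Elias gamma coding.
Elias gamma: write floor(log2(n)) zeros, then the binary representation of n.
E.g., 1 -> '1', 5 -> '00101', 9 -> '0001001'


num_bits = floor(log2(1760)) + 1 = 11
leading_zeros = num_bits - 1 = 10
binary(1760) = 11011100000

Elias gamma(1760) = '0000000000' + '11011100000' = 000000000011011100000 (21 bits)


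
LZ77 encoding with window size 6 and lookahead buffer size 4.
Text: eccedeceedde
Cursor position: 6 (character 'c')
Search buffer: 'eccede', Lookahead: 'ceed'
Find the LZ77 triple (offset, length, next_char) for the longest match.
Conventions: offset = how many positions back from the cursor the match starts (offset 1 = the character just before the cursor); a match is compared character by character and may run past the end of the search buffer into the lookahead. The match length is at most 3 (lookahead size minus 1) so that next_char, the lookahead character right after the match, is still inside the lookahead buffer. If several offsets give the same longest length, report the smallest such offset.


Try each offset into the search buffer:
  offset=1 (pos 5, char 'e'): match length 0
  offset=2 (pos 4, char 'd'): match length 0
  offset=3 (pos 3, char 'e'): match length 0
  offset=4 (pos 2, char 'c'): match length 2
  offset=5 (pos 1, char 'c'): match length 1
  offset=6 (pos 0, char 'e'): match length 0
Longest match has length 2 at offset 4.
next_char = character at position 6 + 2 = 8 -> 'e'

Best match: offset=4, length=2 (matching 'ce' starting at position 2)
LZ77 triple: (4, 2, 'e')


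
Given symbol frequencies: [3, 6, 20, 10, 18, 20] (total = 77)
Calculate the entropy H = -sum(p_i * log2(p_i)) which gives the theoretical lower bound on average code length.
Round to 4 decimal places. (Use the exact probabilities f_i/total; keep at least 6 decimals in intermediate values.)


Per-symbol terms -p_i * log2(p_i) with p_i = f_i/77:
  p = 3/77 = 0.038961: log2(p) = -4.681824, -p*log2(p) = 0.182409
  p = 6/77 = 0.077922: log2(p) = -3.681824, -p*log2(p) = 0.286895
  p = 20/77 = 0.259740: log2(p) = -1.944858, -p*log2(p) = 0.505158
  p = 10/77 = 0.129870: log2(p) = -2.944858, -p*log2(p) = 0.382449
  p = 18/77 = 0.233766: log2(p) = -2.096862, -p*log2(p) = 0.490175
  p = 20/77 = 0.259740: log2(p) = -1.944858, -p*log2(p) = 0.505158
H = 0.182409 + 0.286895 + 0.505158 + 0.382449 + 0.490175 + 0.505158 = 2.352244

H = 2.3522 bits/symbol


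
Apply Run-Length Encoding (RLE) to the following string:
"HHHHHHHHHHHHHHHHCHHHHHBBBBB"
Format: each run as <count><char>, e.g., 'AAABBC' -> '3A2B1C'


Scanning runs left to right:
  i=0: run of 'H' x 16 -> '16H'
  i=16: run of 'C' x 1 -> '1C'
  i=17: run of 'H' x 5 -> '5H'
  i=22: run of 'B' x 5 -> '5B'

RLE = 16H1C5H5B


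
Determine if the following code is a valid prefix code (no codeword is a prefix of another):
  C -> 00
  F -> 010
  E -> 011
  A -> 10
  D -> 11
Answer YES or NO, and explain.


Checking each pair (does one codeword prefix another?):
  C='00' vs F='010': no prefix
  C='00' vs E='011': no prefix
  C='00' vs A='10': no prefix
  C='00' vs D='11': no prefix
  F='010' vs C='00': no prefix
  F='010' vs E='011': no prefix
  F='010' vs A='10': no prefix
  F='010' vs D='11': no prefix
  E='011' vs C='00': no prefix
  E='011' vs F='010': no prefix
  E='011' vs A='10': no prefix
  E='011' vs D='11': no prefix
  A='10' vs C='00': no prefix
  A='10' vs F='010': no prefix
  A='10' vs E='011': no prefix
  A='10' vs D='11': no prefix
  D='11' vs C='00': no prefix
  D='11' vs F='010': no prefix
  D='11' vs E='011': no prefix
  D='11' vs A='10': no prefix
No violation found over all pairs.

YES -- this is a valid prefix code. No codeword is a prefix of any other codeword.


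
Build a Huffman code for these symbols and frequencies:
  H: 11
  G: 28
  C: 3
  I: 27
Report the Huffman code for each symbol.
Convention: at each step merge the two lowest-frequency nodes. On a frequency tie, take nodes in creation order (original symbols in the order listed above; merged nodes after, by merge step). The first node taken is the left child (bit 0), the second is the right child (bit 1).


Huffman tree construction:
Step 1: Merge C(3) + H(11) = 14
Step 2: Merge (C+H)(14) + I(27) = 41
Step 3: Merge G(28) + ((C+H)+I)(41) = 69
Read each symbol's code off the tree from the root (left child = 0, right child = 1).

Codes:
  H: 101 (length 3)
  G: 0 (length 1)
  C: 100 (length 3)
  I: 11 (length 2)
Average code length: 124/69 = 1.7971 bits/symbol


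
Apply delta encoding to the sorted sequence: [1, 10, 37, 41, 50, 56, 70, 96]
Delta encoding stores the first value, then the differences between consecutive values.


First value: 1
Deltas:
  10 - 1 = 9
  37 - 10 = 27
  41 - 37 = 4
  50 - 41 = 9
  56 - 50 = 6
  70 - 56 = 14
  96 - 70 = 26


Delta encoded: [1, 9, 27, 4, 9, 6, 14, 26]


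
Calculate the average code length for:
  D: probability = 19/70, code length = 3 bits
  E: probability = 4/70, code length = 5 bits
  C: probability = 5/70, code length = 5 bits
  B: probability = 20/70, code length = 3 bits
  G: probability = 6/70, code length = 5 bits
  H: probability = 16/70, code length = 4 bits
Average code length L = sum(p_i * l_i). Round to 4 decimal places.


Weighted contributions p_i * l_i:
  D: (19/70) * 3 = 57/70
  E: (4/70) * 5 = 20/70
  C: (5/70) * 5 = 25/70
  B: (20/70) * 3 = 60/70
  G: (6/70) * 5 = 30/70
  H: (16/70) * 4 = 64/70
Sum = (57 + 20 + 25 + 60 + 30 + 64)/70 = 256/70

L = 256/70 = 3.6571 bits/symbol


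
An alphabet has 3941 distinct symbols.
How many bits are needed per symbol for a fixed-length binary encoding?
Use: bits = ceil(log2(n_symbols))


log2(3941) = 11.9443
Bracket: 2^11 = 2048 < 3941 <= 2^12 = 4096
So ceil(log2(3941)) = 12

bits = ceil(log2(3941)) = ceil(11.9443) = 12 bits


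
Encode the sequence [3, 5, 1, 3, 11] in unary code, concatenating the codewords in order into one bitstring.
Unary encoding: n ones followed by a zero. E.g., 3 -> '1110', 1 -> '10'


Encode each number as n ones followed by a terminating 0:
  3 -> 1110 (4 bits)
  5 -> 111110 (6 bits)
  1 -> 10 (2 bits)
  3 -> 1110 (4 bits)
  11 -> 111111111110 (12 bits)
Total length = 4 + 6 + 2 + 4 + 12 = 28 bits.

Unary([3, 5, 1, 3, 11]) = 1110111110101110111111111110 (28 bits)


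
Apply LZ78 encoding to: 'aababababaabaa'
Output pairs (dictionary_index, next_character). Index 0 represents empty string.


LZ78 encoding steps:
Dictionary: {0: ''}
Step 1: w='' (idx 0), next='a' -> output (0, 'a'), add 'a' as idx 1
Step 2: w='a' (idx 1), next='b' -> output (1, 'b'), add 'ab' as idx 2
Step 3: w='ab' (idx 2), next='a' -> output (2, 'a'), add 'aba' as idx 3
Step 4: w='' (idx 0), next='b' -> output (0, 'b'), add 'b' as idx 4
Step 5: w='aba' (idx 3), next='a' -> output (3, 'a'), add 'abaa' as idx 5
Step 6: w='b' (idx 4), next='a' -> output (4, 'a'), add 'ba' as idx 6
Step 7: w='a' (idx 1), end of input -> output (1, '')


Encoded: [(0, 'a'), (1, 'b'), (2, 'a'), (0, 'b'), (3, 'a'), (4, 'a'), (1, '')]


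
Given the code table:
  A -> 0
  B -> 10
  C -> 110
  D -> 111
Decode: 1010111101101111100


Decoding:
10 -> B
10 -> B
111 -> D
10 -> B
110 -> C
111 -> D
110 -> C
0 -> A


Result: BBDBCDCA


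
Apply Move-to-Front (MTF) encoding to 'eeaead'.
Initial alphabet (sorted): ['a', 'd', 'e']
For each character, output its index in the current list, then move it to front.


MTF encoding:
'e': index 2 in ['a', 'd', 'e'] -> ['e', 'a', 'd']
'e': index 0 in ['e', 'a', 'd'] -> ['e', 'a', 'd']
'a': index 1 in ['e', 'a', 'd'] -> ['a', 'e', 'd']
'e': index 1 in ['a', 'e', 'd'] -> ['e', 'a', 'd']
'a': index 1 in ['e', 'a', 'd'] -> ['a', 'e', 'd']
'd': index 2 in ['a', 'e', 'd'] -> ['d', 'a', 'e']


Output: [2, 0, 1, 1, 1, 2]
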